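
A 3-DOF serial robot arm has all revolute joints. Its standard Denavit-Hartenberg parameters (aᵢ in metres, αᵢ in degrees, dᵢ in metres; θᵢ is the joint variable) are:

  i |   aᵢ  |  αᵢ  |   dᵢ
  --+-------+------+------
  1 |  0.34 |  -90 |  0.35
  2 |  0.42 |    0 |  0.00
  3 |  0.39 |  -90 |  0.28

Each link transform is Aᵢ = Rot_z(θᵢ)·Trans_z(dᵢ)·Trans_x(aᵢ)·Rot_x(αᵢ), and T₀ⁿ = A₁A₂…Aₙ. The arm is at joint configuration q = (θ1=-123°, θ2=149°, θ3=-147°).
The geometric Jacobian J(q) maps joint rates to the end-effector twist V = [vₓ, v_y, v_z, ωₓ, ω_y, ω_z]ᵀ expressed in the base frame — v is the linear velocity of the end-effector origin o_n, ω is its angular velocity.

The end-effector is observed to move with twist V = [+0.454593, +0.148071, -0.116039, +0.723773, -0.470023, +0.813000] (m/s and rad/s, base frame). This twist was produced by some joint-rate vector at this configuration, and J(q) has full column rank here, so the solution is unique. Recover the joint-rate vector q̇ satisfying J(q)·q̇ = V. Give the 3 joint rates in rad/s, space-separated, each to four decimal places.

o_n = [0.0334, -0.4626, 0.1201]
J₁: ẑ×o_n = [0.4626, 0.0334, -0.0000], ω = ẑ
J2: z=[0.8387, -0.5446, 0.0000] o=[-0.1852, -0.2851, 0.3500] → [0.1252, 0.1928, -0.0298, 0.8387, -0.5446, 0.0000]
J3: z=[0.8387, -0.5446, 0.0000] o=[0.0109, 0.0168, 0.1337] → [0.0074, 0.0114, -0.3898, 0.8387, -0.5446, 0.0000]
q̇ = J⁺·V = [0.8130, 0.6120, 0.2510]

0.8130 0.6120 0.2510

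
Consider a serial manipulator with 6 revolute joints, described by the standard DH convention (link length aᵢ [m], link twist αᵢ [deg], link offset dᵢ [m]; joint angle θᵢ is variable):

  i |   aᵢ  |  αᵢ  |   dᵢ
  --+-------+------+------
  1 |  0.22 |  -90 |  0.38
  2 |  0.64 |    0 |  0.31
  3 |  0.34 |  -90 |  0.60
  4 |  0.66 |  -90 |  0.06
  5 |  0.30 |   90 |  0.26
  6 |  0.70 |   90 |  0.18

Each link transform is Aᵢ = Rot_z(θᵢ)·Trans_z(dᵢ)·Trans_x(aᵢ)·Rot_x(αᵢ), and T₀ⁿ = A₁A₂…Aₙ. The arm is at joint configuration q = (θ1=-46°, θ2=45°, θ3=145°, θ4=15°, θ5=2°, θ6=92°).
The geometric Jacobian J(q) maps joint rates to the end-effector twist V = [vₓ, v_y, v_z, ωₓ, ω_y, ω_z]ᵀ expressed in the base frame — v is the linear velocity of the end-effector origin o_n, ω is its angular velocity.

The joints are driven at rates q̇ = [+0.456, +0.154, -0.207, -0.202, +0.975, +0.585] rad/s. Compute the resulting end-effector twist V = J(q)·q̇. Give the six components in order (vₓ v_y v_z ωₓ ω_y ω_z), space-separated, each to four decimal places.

0.0458 0.0757 -0.3753 -0.5141 -0.9073 0.7924

o_n = [-0.3774, 0.0157, 0.3281]
J₁: ẑ×o_n = [-0.0157, -0.3774, 0.0000], ω = ẑ
J2: z=[0.7193, 0.6947, 0.0000] o=[0.1528, -0.1583, 0.3800] → [-0.0361, 0.0373, 0.4935, 0.7193, 0.6947, 0.0000]
J3: z=[0.7193, 0.6947, 0.0000] o=[0.6902, -0.2684, -0.0725] → [0.2783, -0.2882, 0.9460, 0.7193, 0.6947, 0.0000]
J4: z=[0.1206, -0.1249, 0.9848] o=[0.8892, 0.3892, -0.0135] → [0.3252, -1.2886, -0.2033, 0.1206, -0.1249, 0.9848]
J5: z=[-0.5178, -0.8543, -0.0449] o=[0.3374, 0.7147, 0.1563] → [-0.1782, 0.1211, -0.2488, -0.5178, -0.8543, -0.0449]
J6: z=[0.0910, -0.1072, 0.9901] o=[-0.0524, 0.6451, 0.1846] → [0.6078, -0.3349, -0.0921, 0.0910, -0.1072, 0.9901]
V = J·q̇ = [0.0458, 0.0757, -0.3753, -0.5141, -0.9073, 0.7924]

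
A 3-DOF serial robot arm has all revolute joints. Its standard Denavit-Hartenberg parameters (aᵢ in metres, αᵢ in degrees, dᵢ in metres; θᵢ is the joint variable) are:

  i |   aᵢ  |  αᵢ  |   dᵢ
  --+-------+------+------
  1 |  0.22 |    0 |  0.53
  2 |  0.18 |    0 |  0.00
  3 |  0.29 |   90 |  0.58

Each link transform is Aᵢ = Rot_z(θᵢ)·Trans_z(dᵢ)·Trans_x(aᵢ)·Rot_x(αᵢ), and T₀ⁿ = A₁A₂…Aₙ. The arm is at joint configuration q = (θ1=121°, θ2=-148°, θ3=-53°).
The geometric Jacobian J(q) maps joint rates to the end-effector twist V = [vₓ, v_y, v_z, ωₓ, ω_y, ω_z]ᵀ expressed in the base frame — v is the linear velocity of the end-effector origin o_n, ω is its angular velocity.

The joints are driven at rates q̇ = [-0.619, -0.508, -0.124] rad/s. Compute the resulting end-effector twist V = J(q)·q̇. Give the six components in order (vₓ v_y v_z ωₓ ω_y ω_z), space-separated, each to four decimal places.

o_n = [0.0974, -0.1787, 1.1100]
J₁: ẑ×o_n = [0.1787, 0.0974, -0.0000], ω = ẑ
J2: z=[0.0000, 0.0000, 1.0000] o=[-0.1133, 0.1886, 0.5300] → [0.3673, 0.2107, -0.0000, 0.0000, 0.0000, 1.0000]
J3: z=[0.0000, 0.0000, 1.0000] o=[0.0471, 0.1069, 0.5300] → [0.2856, 0.0504, -0.0000, 0.0000, 0.0000, 1.0000]
V = J·q̇ = [-0.3326, -0.1736, 0.0000, 0.0000, 0.0000, -1.2510]

-0.3326 -0.1736 0.0000 0.0000 0.0000 -1.2510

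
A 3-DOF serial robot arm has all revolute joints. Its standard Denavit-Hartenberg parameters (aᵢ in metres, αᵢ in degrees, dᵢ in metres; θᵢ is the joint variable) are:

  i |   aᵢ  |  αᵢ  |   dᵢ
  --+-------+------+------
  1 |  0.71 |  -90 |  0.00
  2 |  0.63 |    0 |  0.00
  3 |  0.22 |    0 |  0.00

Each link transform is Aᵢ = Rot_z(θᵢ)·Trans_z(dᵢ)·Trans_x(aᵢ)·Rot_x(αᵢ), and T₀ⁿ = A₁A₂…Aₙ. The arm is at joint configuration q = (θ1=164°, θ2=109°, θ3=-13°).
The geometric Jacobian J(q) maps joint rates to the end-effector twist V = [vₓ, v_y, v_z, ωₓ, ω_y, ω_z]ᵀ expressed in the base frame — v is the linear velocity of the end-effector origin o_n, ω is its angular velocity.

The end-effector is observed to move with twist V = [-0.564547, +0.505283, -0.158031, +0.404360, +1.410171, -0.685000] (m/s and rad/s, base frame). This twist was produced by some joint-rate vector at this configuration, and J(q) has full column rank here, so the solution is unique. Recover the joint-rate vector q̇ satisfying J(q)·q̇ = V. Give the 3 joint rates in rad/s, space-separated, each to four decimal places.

-0.6850 -0.6060 -0.8610

o_n = [-0.4632, 0.1328, -0.8145]
J₁: ẑ×o_n = [-0.1328, -0.4632, 0.0000], ω = ẑ
J2: z=[-0.2756, -0.9613, 0.0000] o=[-0.6825, 0.1957, 0.0000] → [0.7829, -0.2245, 0.2281, -0.2756, -0.9613, 0.0000]
J3: z=[-0.2756, -0.9613, 0.0000] o=[-0.4853, 0.1392, -0.5957] → [0.2103, -0.0603, 0.0230, -0.2756, -0.9613, 0.0000]
q̇ = J⁺·V = [-0.6850, -0.6060, -0.8610]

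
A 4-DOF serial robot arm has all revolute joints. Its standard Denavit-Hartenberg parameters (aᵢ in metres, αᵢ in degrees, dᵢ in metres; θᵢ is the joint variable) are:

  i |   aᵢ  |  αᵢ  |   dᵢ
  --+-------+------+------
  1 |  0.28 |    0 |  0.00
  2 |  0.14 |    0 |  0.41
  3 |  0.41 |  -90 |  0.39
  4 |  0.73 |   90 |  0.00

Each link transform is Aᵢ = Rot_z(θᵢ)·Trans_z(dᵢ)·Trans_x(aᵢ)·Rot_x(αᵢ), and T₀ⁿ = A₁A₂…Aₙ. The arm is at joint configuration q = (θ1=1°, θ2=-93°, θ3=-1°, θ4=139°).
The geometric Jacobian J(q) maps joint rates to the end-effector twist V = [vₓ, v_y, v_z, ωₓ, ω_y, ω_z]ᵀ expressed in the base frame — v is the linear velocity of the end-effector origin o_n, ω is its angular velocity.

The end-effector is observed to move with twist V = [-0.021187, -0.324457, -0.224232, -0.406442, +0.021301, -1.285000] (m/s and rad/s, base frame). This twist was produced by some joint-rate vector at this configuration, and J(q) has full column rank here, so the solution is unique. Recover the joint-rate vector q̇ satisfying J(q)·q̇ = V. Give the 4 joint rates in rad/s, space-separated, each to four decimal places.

o_n = [0.2824, 0.0057, 0.3211]
J₁: ẑ×o_n = [-0.0057, 0.2824, 0.0000], ω = ẑ
J2: z=[0.0000, 0.0000, 1.0000] o=[0.2800, 0.0049, 0.0000] → [-0.0008, 0.0025, 0.0000, 0.0000, 0.0000, 1.0000]
J3: z=[0.0000, 0.0000, 1.0000] o=[0.2751, -0.1350, 0.4100] → [-0.1407, 0.0074, 0.0000, 0.0000, 0.0000, 1.0000]
J4: z=[0.9986, -0.0523, 0.0000] o=[0.2536, -0.5445, 0.8000] → [0.0251, 0.4783, 0.5509, 0.9986, -0.0523, 0.0000]
q̇ = J⁺·V = [-0.4540, -0.9330, 0.1020, -0.4070]

-0.4540 -0.9330 0.1020 -0.4070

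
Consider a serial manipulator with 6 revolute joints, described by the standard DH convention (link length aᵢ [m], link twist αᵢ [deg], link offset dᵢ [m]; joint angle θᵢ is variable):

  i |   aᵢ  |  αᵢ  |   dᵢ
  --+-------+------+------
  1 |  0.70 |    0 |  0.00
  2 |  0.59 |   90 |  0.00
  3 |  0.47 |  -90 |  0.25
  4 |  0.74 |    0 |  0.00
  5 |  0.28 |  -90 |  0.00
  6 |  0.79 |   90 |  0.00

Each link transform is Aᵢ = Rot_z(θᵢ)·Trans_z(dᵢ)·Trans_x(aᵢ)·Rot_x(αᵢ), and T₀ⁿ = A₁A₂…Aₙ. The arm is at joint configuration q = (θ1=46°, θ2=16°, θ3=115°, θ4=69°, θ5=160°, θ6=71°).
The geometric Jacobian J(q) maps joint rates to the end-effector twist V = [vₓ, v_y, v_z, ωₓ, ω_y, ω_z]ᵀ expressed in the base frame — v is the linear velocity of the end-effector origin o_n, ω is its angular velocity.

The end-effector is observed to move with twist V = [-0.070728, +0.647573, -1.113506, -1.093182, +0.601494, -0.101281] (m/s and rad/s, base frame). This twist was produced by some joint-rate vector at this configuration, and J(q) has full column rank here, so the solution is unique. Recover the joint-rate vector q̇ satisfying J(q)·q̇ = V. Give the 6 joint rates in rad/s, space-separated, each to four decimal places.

o_n = [0.9739, 1.4960, 0.6626]
J₁: ẑ×o_n = [-1.4960, 0.9739, 0.0000], ω = ẑ
J2: z=[0.0000, 0.0000, 1.0000] o=[0.4863, 0.5035, 0.0000] → [-0.9925, 0.4876, 0.0000, 0.0000, 0.0000, 1.0000]
J3: z=[0.8829, -0.4695, 0.0000] o=[0.7632, 1.0245, 0.0000] → [-0.3111, -0.5850, 0.5152, 0.8829, -0.4695, 0.0000]
J4: z=[-0.4255, -0.8002, -0.4226] o=[0.8907, 0.7317, 0.4260] → [0.1337, 0.0655, -0.2587, -0.4255, -0.8002, -0.4226]
J5: z=[-0.4255, -0.8002, -0.4226] o=[0.2281, 0.9571, 0.6663] → [0.2307, -0.3167, 0.3674, -0.4255, -0.8002, -0.4226]
J6: z=[0.4295, -0.5896, 0.6840] o=[0.4512, 0.9264, 0.4998] → [-0.4855, 0.2876, 0.5528, 0.4295, -0.5896, 0.6840]
q̇ = J⁺·V = [0.1550, 0.4990, -0.6460, 0.6150, -0.3120, -0.9170]

0.1550 0.4990 -0.6460 0.6150 -0.3120 -0.9170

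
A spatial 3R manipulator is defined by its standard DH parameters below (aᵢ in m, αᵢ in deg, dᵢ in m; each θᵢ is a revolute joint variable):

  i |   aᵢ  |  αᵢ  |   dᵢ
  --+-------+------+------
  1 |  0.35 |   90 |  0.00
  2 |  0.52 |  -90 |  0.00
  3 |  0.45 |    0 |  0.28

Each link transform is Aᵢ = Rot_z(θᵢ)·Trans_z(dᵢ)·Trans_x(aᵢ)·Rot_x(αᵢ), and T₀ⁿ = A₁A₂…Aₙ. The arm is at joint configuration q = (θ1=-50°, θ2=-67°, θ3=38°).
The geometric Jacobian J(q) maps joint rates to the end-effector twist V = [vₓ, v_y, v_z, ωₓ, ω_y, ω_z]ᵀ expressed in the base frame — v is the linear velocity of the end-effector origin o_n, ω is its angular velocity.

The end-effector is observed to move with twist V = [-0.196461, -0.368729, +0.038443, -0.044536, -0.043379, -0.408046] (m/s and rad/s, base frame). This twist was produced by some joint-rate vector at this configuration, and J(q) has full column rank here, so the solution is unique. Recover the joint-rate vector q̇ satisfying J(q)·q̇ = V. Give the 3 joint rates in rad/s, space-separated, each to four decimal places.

-0.4100 0.0620 0.0050

o_n = [0.8225, -0.5493, -0.6957]
J₁: ẑ×o_n = [0.5493, 0.8225, -0.0000], ω = ẑ
J2: z=[-0.7660, -0.6428, 0.0000] o=[0.2250, -0.2681, 0.0000] → [0.4472, -0.5329, 0.5995, -0.7660, -0.6428, 0.0000]
J3: z=[0.5917, -0.7051, 0.3907] o=[0.3556, -0.4238, -0.4787] → [0.2021, 0.3109, 0.2550, 0.5917, -0.7051, 0.3907]
q̇ = J⁺·V = [-0.4100, 0.0620, 0.0050]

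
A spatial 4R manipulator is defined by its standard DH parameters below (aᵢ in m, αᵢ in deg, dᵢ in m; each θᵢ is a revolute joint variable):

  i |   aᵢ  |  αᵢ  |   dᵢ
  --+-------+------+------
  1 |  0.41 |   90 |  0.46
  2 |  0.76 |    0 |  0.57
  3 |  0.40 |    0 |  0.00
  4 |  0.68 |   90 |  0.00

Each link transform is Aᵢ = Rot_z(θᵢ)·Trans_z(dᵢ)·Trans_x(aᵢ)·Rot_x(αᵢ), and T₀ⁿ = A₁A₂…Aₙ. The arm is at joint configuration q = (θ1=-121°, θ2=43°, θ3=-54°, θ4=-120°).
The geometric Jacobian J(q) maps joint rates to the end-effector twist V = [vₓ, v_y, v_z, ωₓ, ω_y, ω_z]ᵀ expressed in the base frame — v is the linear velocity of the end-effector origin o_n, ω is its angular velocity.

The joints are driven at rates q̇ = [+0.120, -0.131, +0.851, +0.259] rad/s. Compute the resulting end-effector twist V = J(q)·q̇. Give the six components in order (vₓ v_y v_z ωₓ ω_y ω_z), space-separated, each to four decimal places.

-0.2634 -0.6510 -0.2269 -0.8392 0.5042 0.1200

o_n = [-0.9585, -0.4885, 0.3888]
J₁: ẑ×o_n = [0.4885, -0.9585, 0.0000], ω = ẑ
J2: z=[-0.8572, 0.5150, 0.0000] o=[-0.2112, -0.3514, 0.4600] → [-0.0367, -0.0610, 0.5024, -0.8572, 0.5150, 0.0000]
J3: z=[-0.8572, 0.5150, 0.0000] o=[-0.9860, -0.5343, 0.9783] → [-0.3036, -0.5053, -0.0535, -0.8572, 0.5150, 0.0000]
J4: z=[-0.8572, 0.5150, 0.0000] o=[-1.1883, -0.8709, 0.9020] → [-0.2643, -0.4399, -0.4461, -0.8572, 0.5150, 0.0000]
V = J·q̇ = [-0.2634, -0.6510, -0.2269, -0.8392, 0.5042, 0.1200]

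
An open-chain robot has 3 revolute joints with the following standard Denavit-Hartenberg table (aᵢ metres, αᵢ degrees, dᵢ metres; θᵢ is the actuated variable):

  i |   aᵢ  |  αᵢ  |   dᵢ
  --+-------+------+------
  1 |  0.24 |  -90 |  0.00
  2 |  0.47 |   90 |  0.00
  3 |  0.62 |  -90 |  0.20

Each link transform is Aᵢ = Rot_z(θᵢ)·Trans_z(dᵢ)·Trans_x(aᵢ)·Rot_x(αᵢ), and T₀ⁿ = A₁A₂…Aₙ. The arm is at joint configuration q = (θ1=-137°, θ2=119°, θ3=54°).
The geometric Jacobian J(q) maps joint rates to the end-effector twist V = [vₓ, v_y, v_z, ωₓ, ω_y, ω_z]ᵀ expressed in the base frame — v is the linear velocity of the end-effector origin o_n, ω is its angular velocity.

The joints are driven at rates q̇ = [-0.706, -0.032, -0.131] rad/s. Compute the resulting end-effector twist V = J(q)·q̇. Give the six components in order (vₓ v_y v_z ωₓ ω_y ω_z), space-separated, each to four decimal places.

o_n = [0.3345, -0.3739, -0.8268]
J₁: ẑ×o_n = [0.3739, 0.3345, -0.0000], ω = ẑ
J2: z=[0.6820, -0.7314, 0.0000] o=[-0.1755, -0.1637, 0.0000] → [0.6047, 0.5639, 0.2296, 0.6820, -0.7314, 0.0000]
J3: z=[-0.6397, -0.5965, -0.4848] o=[-0.0089, -0.0083, -0.4111] → [0.0707, -0.4324, 0.4387, -0.6397, -0.5965, -0.4848]
V = J·q̇ = [-0.2926, -0.1976, -0.0648, 0.0620, 0.1015, -0.6425]

-0.2926 -0.1976 -0.0648 0.0620 0.1015 -0.6425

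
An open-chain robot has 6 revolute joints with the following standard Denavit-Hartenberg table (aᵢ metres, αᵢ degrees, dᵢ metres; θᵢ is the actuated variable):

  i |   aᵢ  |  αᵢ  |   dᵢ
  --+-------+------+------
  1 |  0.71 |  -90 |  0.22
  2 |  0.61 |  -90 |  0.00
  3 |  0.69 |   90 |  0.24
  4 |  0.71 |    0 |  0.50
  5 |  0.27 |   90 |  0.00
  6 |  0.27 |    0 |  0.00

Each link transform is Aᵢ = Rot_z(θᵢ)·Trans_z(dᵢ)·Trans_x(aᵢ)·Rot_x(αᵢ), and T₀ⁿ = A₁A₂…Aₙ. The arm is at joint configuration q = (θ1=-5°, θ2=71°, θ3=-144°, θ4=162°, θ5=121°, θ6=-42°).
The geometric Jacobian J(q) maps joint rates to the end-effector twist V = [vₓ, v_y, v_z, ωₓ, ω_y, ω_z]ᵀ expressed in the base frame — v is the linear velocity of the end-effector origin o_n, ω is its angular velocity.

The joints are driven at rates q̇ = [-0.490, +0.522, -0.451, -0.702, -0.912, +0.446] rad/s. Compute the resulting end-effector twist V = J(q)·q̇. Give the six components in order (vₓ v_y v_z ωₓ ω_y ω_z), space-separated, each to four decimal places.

o_n = [0.7955, -0.2578, -0.0873]
J₁: ẑ×o_n = [0.2578, 0.7955, -0.0000], ω = ẑ
J2: z=[0.0872, 0.9962, 0.0000] o=[0.7073, -0.0619, 0.2200] → [-0.3061, 0.0268, -0.1049, 0.0872, 0.9962, 0.0000]
J3: z=[-0.9419, 0.0824, -0.3256] o=[0.9051, -0.0792, -0.3568] → [-0.0359, 0.2895, 0.1772, -0.9419, 0.0824, -0.3256]
J4: z=[-0.2611, -0.7893, 0.5558] o=[0.5334, 0.3605, 0.0929] → [0.4858, 0.0986, 0.3683, -0.2611, -0.7893, 0.5558]
J5: z=[-0.2611, -0.7893, 0.5558] o=[0.3387, -0.4270, -0.2172] → [-0.1966, 0.2878, 0.3163, -0.2611, -0.7893, 0.5558]
J6: z=[0.4176, -0.6114, -0.6721] o=[0.5737, -0.4117, -0.0851] → [0.1048, -0.1481, 0.1999, 0.4176, -0.6114, -0.6721]
V = J·q̇ = [-0.3849, -0.9041, -0.5926, 1.0781, 1.4840, -1.5399]

-0.3849 -0.9041 -0.5926 1.0781 1.4840 -1.5399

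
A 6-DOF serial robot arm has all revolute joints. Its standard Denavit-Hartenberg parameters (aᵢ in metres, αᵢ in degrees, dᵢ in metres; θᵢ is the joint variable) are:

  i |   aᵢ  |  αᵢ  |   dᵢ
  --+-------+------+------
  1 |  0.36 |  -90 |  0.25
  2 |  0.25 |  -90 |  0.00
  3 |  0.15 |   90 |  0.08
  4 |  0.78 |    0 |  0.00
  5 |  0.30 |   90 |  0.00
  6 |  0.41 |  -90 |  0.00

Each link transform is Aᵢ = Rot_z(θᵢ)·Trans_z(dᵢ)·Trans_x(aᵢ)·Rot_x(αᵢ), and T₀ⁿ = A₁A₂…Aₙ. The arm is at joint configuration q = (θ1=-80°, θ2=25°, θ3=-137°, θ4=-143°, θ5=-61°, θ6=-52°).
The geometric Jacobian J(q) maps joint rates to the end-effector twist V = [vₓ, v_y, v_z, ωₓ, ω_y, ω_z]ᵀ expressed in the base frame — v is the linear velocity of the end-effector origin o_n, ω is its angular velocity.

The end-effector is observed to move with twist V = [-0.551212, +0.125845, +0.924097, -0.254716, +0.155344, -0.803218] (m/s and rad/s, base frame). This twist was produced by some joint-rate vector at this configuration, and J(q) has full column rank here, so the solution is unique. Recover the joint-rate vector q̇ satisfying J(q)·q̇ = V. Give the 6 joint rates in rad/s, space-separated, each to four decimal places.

-0.1230 -0.4520 0.5290 0.6060 -0.8470 0.1870

o_n = [-0.1627, -1.5558, -0.1016]
J₁: ẑ×o_n = [1.5558, -0.1627, 0.0000], ω = ẑ
J2: z=[0.9848, 0.1736, 0.0000] o=[0.0625, -0.3545, 0.2500] → [-0.0611, 0.3463, -1.1439, 0.9848, 0.1736, 0.0000]
J3: z=[-0.0734, 0.4162, -0.9063] o=[0.1019, -0.5777, 0.1443] → [-0.9888, 0.2218, 0.1819, -0.0734, 0.4162, -0.9063]
J4: z=[-0.8276, 0.4817, 0.2882] o=[0.1795, -0.4287, 0.1182] → [0.2190, -0.2806, 1.0976, -0.8276, 0.4817, 0.2882]
J5: z=[-0.8276, 0.4817, 0.2882] o=[-0.1328, -1.1045, 0.3511] → [-0.0880, -0.3833, 0.3879, -0.8276, 0.4817, 0.2882]
J6: z=[0.1593, 0.6939, -0.7022] o=[-0.2943, -1.2650, 0.1558] → [-0.3828, -0.0513, -0.1376, 0.1593, 0.6939, -0.7022]
q̇ = J⁺·V = [-0.1230, -0.4520, 0.5290, 0.6060, -0.8470, 0.1870]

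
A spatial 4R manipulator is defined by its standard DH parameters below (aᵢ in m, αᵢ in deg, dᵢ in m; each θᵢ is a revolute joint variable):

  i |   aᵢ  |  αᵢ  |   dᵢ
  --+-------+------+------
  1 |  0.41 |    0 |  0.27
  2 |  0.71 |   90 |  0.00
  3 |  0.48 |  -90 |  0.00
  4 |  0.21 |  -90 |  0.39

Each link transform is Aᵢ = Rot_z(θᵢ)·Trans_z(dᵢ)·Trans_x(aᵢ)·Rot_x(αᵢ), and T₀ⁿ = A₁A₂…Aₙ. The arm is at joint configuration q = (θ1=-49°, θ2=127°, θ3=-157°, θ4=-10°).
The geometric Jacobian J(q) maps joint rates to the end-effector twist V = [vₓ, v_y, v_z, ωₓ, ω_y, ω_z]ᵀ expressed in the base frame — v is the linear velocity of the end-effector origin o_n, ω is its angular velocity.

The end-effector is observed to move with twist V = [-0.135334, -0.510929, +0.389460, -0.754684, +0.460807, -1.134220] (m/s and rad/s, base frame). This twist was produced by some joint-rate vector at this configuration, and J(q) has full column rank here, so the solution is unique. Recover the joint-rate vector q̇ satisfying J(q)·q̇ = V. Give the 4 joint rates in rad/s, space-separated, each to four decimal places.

o_n = [0.3525, -0.0919, -0.3574]
J₁: ẑ×o_n = [0.0919, 0.3525, -0.0000], ω = ẑ
J2: z=[0.0000, 0.0000, 1.0000] o=[0.2690, -0.3094, 0.2700] → [-0.2176, 0.0835, 0.0000, 0.0000, 0.0000, 1.0000]
J3: z=[0.9781, -0.2079, 0.0000] o=[0.4166, 0.3851, 0.2700] → [0.1304, 0.6136, -0.4798, 0.9781, -0.2079, 0.0000]
J4: z=[0.0812, 0.3822, -0.9205] o=[0.3247, -0.0471, 0.0824] → [-0.2093, 0.0102, -0.0142, 0.0812, 0.3822, -0.9205]
q̇ = J⁺·V = [0.1120, -0.5540, -0.8340, 0.7520]

0.1120 -0.5540 -0.8340 0.7520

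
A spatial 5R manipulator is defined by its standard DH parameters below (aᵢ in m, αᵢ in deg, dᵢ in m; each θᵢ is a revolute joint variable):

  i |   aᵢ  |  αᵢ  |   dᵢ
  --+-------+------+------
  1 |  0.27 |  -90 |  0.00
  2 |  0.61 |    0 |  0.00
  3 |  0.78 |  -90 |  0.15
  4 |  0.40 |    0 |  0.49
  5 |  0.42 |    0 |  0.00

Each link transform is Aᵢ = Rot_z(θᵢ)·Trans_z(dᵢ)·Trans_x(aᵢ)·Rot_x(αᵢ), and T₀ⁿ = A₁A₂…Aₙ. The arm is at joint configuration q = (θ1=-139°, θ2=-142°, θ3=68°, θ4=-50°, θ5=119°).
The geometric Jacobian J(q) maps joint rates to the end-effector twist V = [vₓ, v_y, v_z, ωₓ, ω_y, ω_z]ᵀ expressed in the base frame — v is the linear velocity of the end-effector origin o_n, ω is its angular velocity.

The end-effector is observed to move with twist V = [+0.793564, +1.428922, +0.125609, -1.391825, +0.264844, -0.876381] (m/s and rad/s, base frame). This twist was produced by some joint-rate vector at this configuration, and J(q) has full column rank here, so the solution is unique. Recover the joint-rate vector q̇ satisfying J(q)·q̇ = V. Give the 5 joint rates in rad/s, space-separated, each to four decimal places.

o_n = [-0.4013, -0.4341, 1.3821]
J₁: ẑ×o_n = [0.4341, -0.4013, 0.0000], ω = ẑ
J2: z=[0.6561, -0.7547, 0.0000] o=[-0.2038, -0.1771, 0.0000] → [-1.0431, -0.9067, -0.3177, 0.6561, -0.7547, 0.0000]
J3: z=[0.6561, -0.7547, 0.0000] o=[0.1590, 0.1382, 0.3756] → [-0.7597, -0.6604, -0.7984, 0.6561, -0.7547, 0.0000]
J4: z=[-0.7255, -0.6306, -0.2756] o=[0.0952, -0.1160, 1.1253] → [-0.2496, 0.3231, -0.0824, -0.7255, -0.6306, -0.2756]
J5: z=[-0.7255, -0.6306, -0.2756] o=[-0.1128, -0.7028, 1.2374] → [-0.0172, 0.1845, -0.3769, -0.7255, -0.6306, -0.2756]
q̇ = J⁺·V = [-0.6250, -0.9990, -0.1140, 0.2070, 0.7050]

-0.6250 -0.9990 -0.1140 0.2070 0.7050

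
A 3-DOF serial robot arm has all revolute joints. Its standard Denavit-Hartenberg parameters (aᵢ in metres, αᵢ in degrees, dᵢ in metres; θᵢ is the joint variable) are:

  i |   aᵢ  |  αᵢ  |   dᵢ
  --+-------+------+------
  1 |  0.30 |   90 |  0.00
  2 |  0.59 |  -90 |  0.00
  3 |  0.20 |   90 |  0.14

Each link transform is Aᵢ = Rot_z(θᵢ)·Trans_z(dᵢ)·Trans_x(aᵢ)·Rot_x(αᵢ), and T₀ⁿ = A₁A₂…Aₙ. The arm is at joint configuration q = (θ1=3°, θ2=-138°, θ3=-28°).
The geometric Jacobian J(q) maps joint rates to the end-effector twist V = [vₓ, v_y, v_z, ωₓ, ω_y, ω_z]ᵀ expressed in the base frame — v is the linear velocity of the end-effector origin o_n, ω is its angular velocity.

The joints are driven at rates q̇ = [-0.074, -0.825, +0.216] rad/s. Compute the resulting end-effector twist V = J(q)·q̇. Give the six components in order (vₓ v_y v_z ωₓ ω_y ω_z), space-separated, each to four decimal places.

o_n = [-0.1709, -0.1030, -0.6170]
J₁: ẑ×o_n = [0.1030, -0.1709, 0.0000], ω = ẑ
J2: z=[0.0523, -0.9986, 0.0000] o=[0.2996, 0.0157, 0.0000] → [0.6161, 0.0323, -0.4760, 0.0523, -0.9986, 0.0000]
J3: z=[0.6682, 0.0350, -0.7431] o=[-0.1383, -0.0072, -0.3948] → [-0.0789, 0.1727, -0.0628, 0.6682, 0.0350, -0.7431]
V = J·q̇ = [-0.5330, 0.0233, 0.3791, 0.1012, 0.8314, -0.2345]

-0.5330 0.0233 0.3791 0.1012 0.8314 -0.2345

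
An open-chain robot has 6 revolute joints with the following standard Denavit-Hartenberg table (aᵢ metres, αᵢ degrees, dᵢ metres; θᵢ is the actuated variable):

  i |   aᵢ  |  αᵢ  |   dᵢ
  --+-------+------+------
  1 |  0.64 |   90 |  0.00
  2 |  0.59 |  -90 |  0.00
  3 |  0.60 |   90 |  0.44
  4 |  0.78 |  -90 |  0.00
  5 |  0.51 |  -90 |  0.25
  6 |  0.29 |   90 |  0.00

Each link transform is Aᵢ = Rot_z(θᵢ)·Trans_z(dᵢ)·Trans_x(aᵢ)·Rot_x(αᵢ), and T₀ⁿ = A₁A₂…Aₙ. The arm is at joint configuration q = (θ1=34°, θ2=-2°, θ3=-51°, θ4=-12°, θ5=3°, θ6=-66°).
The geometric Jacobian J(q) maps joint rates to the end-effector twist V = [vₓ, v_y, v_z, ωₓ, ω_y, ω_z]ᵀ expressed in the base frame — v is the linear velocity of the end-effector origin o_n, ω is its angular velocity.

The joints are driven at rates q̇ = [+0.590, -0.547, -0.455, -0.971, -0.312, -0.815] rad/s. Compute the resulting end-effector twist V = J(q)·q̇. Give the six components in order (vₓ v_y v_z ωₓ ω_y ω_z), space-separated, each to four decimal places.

o_n = [3.0396, 0.1222, 0.5835]
J₁: ẑ×o_n = [-0.1222, 3.0396, 0.0000], ω = ẑ
J2: z=[0.5592, -0.8290, 0.0000] o=[0.5306, 0.3579, 0.0000] → [-0.4837, -0.3263, 1.9482, 0.5592, -0.8290, 0.0000]
J3: z=[0.0289, 0.0195, 0.9994] o=[1.0194, 0.6876, -0.0206] → [0.5769, 2.0014, -0.0558, 0.0289, 0.0195, 0.9994]
J4: z=[-0.2920, -0.9560, 0.0271] o=[1.6057, 0.5206, 0.4060] → [-0.1589, 0.0907, 1.4871, -0.2920, -0.9560, 0.0271]
J5: z=[0.2271, -0.0417, 0.9730] o=[2.3304, 0.2942, 0.2271] → [0.1526, 0.6091, -0.0095, 0.2271, -0.0417, 0.9730]
J6: z=[0.2430, 0.9699, -0.0151] o=[2.8682, 0.1615, 0.3529] → [0.2231, -0.0586, -0.1758, 0.2430, 0.9699, -0.0151]
V = J·q̇ = [-0.1451, 0.8308, -2.3381, -0.3044, 0.5955, -0.1823]

-0.1451 0.8308 -2.3381 -0.3044 0.5955 -0.1823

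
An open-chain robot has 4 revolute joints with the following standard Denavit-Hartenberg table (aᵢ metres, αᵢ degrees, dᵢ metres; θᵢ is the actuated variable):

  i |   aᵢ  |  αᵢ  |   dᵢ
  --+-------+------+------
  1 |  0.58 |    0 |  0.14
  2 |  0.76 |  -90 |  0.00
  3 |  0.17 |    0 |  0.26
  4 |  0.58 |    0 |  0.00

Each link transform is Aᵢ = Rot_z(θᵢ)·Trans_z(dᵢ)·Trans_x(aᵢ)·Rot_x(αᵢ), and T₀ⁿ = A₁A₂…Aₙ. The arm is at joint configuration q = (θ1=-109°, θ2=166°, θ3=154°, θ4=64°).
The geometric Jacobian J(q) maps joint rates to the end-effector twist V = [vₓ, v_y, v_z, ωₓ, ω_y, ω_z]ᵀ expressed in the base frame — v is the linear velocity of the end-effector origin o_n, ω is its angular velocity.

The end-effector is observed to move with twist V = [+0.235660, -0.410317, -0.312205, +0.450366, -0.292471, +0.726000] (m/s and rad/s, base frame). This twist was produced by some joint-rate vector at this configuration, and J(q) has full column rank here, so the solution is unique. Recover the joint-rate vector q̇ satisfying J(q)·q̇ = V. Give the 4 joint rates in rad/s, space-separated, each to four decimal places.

0.9420 -0.2160 -0.4370 -0.1000

o_n = [-0.3251, -0.2809, 0.4226]
J₁: ẑ×o_n = [0.2809, -0.3251, 0.0000], ω = ẑ
J2: z=[0.0000, 0.0000, 1.0000] o=[-0.1888, -0.5484, 0.1400] → [-0.2675, -0.1363, 0.0000, 0.0000, 0.0000, 1.0000]
J3: z=[-0.8387, 0.5446, 0.0000] o=[0.2251, 0.0890, 0.1400] → [0.1539, 0.2370, 0.6098, -0.8387, 0.5446, 0.0000]
J4: z=[-0.8387, 0.5446, 0.0000] o=[-0.0762, 0.1025, 0.0655] → [0.1945, 0.2995, 0.4570, -0.8387, 0.5446, 0.0000]
q̇ = J⁺·V = [0.9420, -0.2160, -0.4370, -0.1000]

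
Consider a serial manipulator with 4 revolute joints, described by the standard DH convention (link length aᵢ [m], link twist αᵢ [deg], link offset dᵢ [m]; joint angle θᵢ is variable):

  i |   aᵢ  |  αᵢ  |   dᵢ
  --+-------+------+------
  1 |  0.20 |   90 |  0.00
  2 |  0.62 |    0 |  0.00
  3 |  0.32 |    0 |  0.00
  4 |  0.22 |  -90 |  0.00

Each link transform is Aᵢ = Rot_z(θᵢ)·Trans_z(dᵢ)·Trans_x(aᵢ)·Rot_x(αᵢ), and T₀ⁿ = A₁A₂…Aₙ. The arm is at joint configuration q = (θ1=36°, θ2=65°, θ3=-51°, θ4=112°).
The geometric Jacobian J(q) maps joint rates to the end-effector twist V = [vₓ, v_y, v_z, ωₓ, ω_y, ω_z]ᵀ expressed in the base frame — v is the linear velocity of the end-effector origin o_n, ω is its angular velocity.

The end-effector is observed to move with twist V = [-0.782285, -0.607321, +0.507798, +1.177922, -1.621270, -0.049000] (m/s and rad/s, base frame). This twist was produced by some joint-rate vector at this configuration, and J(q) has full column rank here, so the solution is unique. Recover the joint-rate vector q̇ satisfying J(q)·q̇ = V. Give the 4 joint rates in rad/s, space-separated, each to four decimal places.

o_n = [0.5204, 0.3781, 0.8173]
J₁: ẑ×o_n = [-0.3781, 0.5204, 0.0000], ω = ẑ
J2: z=[0.5878, -0.8090, 0.0000] o=[0.1618, 0.1176, 0.0000] → [-0.6612, -0.4804, 0.4432, 0.5878, -0.8090, 0.0000]
J3: z=[0.5878, -0.8090, 0.0000] o=[0.3738, 0.2716, 0.5619] → [-0.2066, -0.1501, 0.1812, 0.5878, -0.8090, 0.0000]
J4: z=[0.5878, -0.8090, 0.0000] o=[0.6250, 0.4541, 0.6393] → [-0.1440, -0.1046, -0.1293, 0.5878, -0.8090, 0.0000]
q̇ = J⁺·V = [-0.0490, 0.8900, 0.8290, 0.2850]

-0.0490 0.8900 0.8290 0.2850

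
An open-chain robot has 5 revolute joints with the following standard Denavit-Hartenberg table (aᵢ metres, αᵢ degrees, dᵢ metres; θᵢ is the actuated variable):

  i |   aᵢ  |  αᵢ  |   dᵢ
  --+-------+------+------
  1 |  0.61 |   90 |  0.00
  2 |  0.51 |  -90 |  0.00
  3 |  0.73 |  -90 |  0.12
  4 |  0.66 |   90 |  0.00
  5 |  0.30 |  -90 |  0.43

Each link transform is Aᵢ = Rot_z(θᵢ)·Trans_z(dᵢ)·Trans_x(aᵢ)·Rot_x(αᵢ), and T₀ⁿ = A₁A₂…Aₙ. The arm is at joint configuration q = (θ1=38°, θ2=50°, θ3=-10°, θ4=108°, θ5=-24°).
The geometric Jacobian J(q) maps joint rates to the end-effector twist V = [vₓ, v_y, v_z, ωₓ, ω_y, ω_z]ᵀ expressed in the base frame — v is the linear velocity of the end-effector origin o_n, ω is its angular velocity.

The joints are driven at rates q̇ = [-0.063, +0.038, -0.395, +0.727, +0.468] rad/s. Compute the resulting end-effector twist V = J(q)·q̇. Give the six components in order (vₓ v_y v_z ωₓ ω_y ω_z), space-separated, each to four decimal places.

o_n = [1.8614, 1.1144, 0.4366]
J₁: ẑ×o_n = [-1.1144, 1.8614, 0.0000], ω = ẑ
J2: z=[0.6157, -0.7880, 0.0000] o=[0.4807, 0.3756, 0.0000] → [-0.3441, -0.2688, 1.5428, 0.6157, -0.7880, 0.0000]
J3: z=[-0.6037, -0.4716, 0.6428] o=[0.7390, 0.5774, 0.3907] → [-0.3668, 0.7492, 0.2052, -0.6037, -0.4716, 0.6428]
J4: z=[-0.5184, 0.8448, 0.1330] o=[1.1088, 0.7054, 1.0185] → [-0.5460, -0.2015, -0.8478, -0.5184, 0.8448, 0.1330]
J5: z=[0.7626, 0.3863, 0.5189] o=[1.3641, 0.9499, 0.4612] → [-0.0948, 0.2767, -0.0666, 0.7626, 0.3863, 0.5189]
V = J·q̇ = [-0.2393, -0.4404, -0.6699, 0.2419, 0.9513, 0.0226]

-0.2393 -0.4404 -0.6699 0.2419 0.9513 0.0226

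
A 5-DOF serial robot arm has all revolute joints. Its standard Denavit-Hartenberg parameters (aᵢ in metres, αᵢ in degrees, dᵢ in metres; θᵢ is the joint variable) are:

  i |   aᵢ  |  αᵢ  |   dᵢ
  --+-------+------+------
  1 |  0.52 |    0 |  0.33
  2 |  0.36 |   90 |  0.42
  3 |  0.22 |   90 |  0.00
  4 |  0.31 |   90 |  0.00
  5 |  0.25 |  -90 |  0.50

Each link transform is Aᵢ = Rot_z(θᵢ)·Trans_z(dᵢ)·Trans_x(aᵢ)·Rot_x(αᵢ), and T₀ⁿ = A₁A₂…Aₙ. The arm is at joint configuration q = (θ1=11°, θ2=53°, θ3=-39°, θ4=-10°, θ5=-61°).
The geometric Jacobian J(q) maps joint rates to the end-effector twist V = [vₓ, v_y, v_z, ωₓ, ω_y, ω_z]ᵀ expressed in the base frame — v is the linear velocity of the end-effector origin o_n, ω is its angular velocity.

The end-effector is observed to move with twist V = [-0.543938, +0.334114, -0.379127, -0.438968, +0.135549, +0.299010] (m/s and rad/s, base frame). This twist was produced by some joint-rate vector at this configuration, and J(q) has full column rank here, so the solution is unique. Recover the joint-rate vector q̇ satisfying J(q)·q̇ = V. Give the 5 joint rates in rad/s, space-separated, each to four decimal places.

0.9110 -0.4710 -0.6460 0.1540 -0.1950

o_n = [0.4088, 1.1848, 0.5689]
J₁: ẑ×o_n = [-1.1848, 0.4088, 0.0000], ω = ẑ
J2: z=[0.0000, 0.0000, 1.0000] o=[0.5104, 0.0992, 0.3300] → [-1.0856, -0.1017, 0.0000, 0.0000, 0.0000, 1.0000]
J3: z=[0.8988, -0.4384, 0.0000] o=[0.6683, 0.4228, 0.7500] → [0.0794, 0.1628, 0.5711, 0.8988, -0.4384, 0.0000]
J4: z=[-0.2759, -0.5656, -0.7771] o=[0.7432, 0.5765, 0.6115] → [0.4969, 0.2481, -0.3570, -0.2759, -0.5656, -0.7771]
J5: z=[-0.9443, 0.3104, 0.1093] o=[0.7988, 0.8133, 0.4194] → [0.0058, 0.0985, -0.2297, -0.9443, 0.3104, 0.1093]
q̇ = J⁺·V = [0.9110, -0.4710, -0.6460, 0.1540, -0.1950]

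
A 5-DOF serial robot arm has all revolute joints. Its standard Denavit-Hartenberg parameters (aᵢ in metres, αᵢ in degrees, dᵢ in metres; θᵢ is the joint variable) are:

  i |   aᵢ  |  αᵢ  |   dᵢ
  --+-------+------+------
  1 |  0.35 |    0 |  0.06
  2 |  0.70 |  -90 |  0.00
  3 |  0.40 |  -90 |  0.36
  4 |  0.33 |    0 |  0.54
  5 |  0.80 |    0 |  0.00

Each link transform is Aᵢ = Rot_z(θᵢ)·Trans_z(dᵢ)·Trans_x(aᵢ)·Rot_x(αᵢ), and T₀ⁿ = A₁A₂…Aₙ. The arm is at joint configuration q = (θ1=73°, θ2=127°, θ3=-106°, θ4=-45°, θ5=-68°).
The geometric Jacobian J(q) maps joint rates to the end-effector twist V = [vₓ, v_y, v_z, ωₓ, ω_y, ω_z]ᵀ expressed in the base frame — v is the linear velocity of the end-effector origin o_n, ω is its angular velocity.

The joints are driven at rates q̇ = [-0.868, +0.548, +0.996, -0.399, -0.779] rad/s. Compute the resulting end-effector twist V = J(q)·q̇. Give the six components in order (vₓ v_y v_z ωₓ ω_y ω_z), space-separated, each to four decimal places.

-1.0039 0.1179 -1.3523 1.4047 -0.5486 -0.6447

o_n = [-0.5053, -1.3016, 0.5172]
J₁: ẑ×o_n = [1.3016, -0.5053, 0.0000], ω = ẑ
J2: z=[0.0000, 0.0000, 1.0000] o=[0.1023, 0.3347, 0.0600] → [1.6363, -0.6077, 0.0000, 0.0000, 0.0000, 1.0000]
J3: z=[0.3420, -0.9397, 0.0000] o=[-0.5555, 0.0953, 0.0600] → [-0.4296, -0.1564, -0.4307, 0.3420, -0.9397, 0.0000]
J4: z=[-0.9033, -0.3288, 0.2756] o=[-0.3287, -0.2053, 0.4445] → [0.2783, 0.0170, 0.9322, -0.9033, -0.3288, 0.2756]
J5: z=[-0.9033, -0.3288, 0.2756] o=[-0.6763, -0.5801, 0.8177] → [0.2976, -0.2243, 0.7079, -0.9033, -0.3288, 0.2756]
V = J·q̇ = [-1.0039, 0.1179, -1.3523, 1.4047, -0.5486, -0.6447]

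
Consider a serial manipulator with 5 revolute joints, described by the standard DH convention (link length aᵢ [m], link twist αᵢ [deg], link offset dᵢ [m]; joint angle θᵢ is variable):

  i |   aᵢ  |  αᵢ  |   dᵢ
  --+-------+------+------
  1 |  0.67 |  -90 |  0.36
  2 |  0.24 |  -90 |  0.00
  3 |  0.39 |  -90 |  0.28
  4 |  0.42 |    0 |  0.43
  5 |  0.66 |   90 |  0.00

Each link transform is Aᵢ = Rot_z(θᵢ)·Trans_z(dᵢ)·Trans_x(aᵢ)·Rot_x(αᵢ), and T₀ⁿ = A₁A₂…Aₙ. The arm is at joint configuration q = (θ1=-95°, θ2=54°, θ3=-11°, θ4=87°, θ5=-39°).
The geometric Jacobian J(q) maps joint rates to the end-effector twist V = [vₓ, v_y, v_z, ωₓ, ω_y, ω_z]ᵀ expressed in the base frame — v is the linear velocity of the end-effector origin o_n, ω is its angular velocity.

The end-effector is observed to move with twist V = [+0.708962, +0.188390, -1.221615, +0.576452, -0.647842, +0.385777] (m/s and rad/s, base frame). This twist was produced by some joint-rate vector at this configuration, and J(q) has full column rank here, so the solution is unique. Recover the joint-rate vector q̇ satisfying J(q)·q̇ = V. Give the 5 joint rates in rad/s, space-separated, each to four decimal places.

o_n = [-0.4205, -1.8317, -0.2082]
J₁: ẑ×o_n = [1.8317, -0.4205, 0.0000], ω = ẑ
J2: z=[0.9962, -0.0872, 0.0000] o=[-0.0584, -0.6675, 0.3600] → [0.0495, 0.5660, -1.1914, 0.9962, -0.0872, 0.0000]
J3: z=[0.0705, 0.8059, -0.5878] o=[-0.0707, -0.8080, 0.1658] → [-0.9032, 0.2320, 0.2097, 0.0705, 0.8059, -0.5878]
J4: z=[-0.9877, -0.0262, -0.1544] o=[0.0036, -0.8130, -0.3085] → [-0.1599, 0.1645, 0.9951, -0.9877, -0.0262, -0.1544]
J5: z=[-0.9877, -0.0262, -0.1544] o=[-0.4476, -1.1753, -0.1458] → [-0.0997, -0.0658, 0.6491, -0.9877, -0.0262, -0.1544]
q̇ = J⁺·V = [0.0140, 0.8830, -0.7000, -0.5480, 0.8050]

0.0140 0.8830 -0.7000 -0.5480 0.8050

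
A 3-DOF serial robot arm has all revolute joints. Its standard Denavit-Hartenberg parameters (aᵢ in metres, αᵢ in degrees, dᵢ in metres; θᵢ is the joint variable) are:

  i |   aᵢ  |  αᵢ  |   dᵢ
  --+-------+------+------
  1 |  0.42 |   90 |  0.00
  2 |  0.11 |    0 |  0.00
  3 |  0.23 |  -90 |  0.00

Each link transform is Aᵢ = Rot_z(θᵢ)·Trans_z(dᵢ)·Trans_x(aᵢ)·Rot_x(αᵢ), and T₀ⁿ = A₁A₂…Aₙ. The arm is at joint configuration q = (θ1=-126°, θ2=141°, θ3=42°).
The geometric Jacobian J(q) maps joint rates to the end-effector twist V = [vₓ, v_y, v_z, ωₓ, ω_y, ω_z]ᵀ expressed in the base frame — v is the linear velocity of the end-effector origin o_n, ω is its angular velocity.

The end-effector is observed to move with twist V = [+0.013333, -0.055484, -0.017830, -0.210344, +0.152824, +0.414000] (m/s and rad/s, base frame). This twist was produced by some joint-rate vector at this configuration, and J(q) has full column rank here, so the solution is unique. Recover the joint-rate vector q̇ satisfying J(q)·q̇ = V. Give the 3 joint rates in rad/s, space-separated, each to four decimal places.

0.4140 -0.4900 0.7500

o_n = [-0.0616, -0.0848, 0.0572]
J₁: ẑ×o_n = [0.0848, -0.0616, 0.0000], ω = ẑ
J2: z=[-0.8090, 0.5878, 0.0000] o=[-0.2469, -0.3398, 0.0000] → [0.0336, 0.0463, -0.3152, -0.8090, 0.5878, 0.0000]
J3: z=[-0.8090, 0.5878, 0.0000] o=[-0.1966, -0.2706, 0.0692] → [-0.0071, -0.0097, -0.2297, -0.8090, 0.5878, 0.0000]
q̇ = J⁺·V = [0.4140, -0.4900, 0.7500]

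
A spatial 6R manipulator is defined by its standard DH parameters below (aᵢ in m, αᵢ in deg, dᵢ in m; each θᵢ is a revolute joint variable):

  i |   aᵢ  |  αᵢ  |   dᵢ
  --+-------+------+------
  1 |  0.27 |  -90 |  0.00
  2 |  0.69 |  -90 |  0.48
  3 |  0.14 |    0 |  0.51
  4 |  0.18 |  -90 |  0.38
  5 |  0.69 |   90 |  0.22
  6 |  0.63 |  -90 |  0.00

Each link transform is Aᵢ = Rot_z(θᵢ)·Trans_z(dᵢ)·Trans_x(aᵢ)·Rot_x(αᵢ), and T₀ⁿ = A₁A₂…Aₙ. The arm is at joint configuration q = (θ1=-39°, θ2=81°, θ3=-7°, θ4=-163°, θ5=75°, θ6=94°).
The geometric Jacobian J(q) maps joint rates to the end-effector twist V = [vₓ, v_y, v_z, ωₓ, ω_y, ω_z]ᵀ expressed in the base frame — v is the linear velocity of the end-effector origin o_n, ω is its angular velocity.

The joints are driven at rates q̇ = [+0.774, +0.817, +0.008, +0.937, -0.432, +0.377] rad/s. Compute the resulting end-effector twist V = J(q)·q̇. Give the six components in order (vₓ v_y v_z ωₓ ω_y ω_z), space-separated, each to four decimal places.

-1.2361 1.3679 -0.5445 -0.5668 1.0442 1.0392

o_n = [0.9594, 1.0155, -0.6682]
J₁: ẑ×o_n = [-1.0155, 0.9594, 0.0000], ω = ẑ
J2: z=[0.6293, 0.7771, 0.0000] o=[0.2098, -0.1699, 0.0000] → [-0.5193, 0.4205, 0.1635, 0.6293, 0.7771, 0.0000]
J3: z=[-0.7676, 0.6216, -0.1564] o=[0.5958, 0.1352, -0.6815] → [0.1460, -0.0466, -0.9017, -0.7676, 0.6216, -0.1564]
J4: z=[-0.7676, 0.6216, -0.1564] o=[0.2320, 0.4518, -0.8985] → [0.2314, 0.0630, -0.8848, -0.7676, 0.6216, -0.1564]
J5: z=[0.6409, 0.7482, -0.1715] o=[-0.0616, 0.7297, -0.7829] → [0.1349, -0.2486, -0.5808, 0.6409, 0.7482, -0.1715]
J6: z=[-0.2088, 0.3849, 0.8991] o=[0.5891, 0.5215, -0.5427] → [-0.4924, 0.3067, -0.2456, -0.2088, 0.3849, 0.8991]
V = J·q̇ = [-1.2361, 1.3679, -0.5445, -0.5668, 1.0442, 1.0392]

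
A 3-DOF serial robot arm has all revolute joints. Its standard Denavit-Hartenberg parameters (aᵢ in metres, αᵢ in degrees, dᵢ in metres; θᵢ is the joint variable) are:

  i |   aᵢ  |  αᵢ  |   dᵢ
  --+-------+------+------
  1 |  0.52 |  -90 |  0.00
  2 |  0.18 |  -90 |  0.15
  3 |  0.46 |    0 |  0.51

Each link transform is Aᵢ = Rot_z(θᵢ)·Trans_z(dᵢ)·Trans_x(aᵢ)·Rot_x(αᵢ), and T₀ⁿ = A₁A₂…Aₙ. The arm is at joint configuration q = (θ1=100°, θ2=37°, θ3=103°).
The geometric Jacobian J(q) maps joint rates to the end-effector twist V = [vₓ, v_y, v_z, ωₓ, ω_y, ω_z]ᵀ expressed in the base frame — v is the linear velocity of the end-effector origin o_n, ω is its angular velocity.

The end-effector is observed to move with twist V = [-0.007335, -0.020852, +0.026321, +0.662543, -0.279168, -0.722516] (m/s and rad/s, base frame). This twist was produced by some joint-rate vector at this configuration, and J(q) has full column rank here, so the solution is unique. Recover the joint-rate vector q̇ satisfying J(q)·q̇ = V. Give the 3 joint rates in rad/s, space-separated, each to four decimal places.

-0.2050 -0.6040 0.6480

o_n = [0.2461, 0.3218, -0.4534]
J₁: ẑ×o_n = [-0.3218, 0.2461, 0.0000], ω = ẑ
J2: z=[-0.9848, -0.1736, 0.0000] o=[-0.0903, 0.5121, 0.0000] → [0.0787, -0.4465, 0.2458, -0.9848, -0.1736, 0.0000]
J3: z=[0.1045, -0.5927, -0.7986] o=[-0.2630, 0.6276, -0.1083] → [-0.0397, -0.3705, 0.2697, 0.1045, -0.5927, -0.7986]
q̇ = J⁺·V = [-0.2050, -0.6040, 0.6480]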